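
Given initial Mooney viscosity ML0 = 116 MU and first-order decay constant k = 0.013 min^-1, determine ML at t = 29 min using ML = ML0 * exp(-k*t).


ML = ML0 * exp(-k * t)
ML = 116 * exp(-0.013 * 29)
ML = 116 * 0.6859
ML = 79.57 MU

79.57 MU


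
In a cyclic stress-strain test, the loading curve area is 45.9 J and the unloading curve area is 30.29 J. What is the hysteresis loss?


Hysteresis loss = loading - unloading
= 45.9 - 30.29
= 15.61 J

15.61 J


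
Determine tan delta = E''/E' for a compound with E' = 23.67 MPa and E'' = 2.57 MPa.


tan delta = E'' / E'
= 2.57 / 23.67
= 0.1086

tan delta = 0.1086


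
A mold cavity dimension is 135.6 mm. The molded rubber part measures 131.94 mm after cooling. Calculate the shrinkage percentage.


Shrinkage = (mold - part) / mold * 100
= (135.6 - 131.94) / 135.6 * 100
= 3.66 / 135.6 * 100
= 2.7%

2.7%


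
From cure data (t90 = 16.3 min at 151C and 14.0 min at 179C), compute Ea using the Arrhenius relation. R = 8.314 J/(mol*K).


T1 = 424.15 K, T2 = 452.15 K
1/T1 - 1/T2 = 1.4600e-04
ln(t1/t2) = ln(16.3/14.0) = 0.1521
Ea = 8.314 * 0.1521 / 1.4600e-04 = 8661.7455 J/mol
Ea = 8.66 kJ/mol

8.66 kJ/mol


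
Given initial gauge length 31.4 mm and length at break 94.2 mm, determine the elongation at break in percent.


Elongation = (Lf - L0) / L0 * 100
= (94.2 - 31.4) / 31.4 * 100
= 62.8 / 31.4 * 100
= 200.0%

200.0%


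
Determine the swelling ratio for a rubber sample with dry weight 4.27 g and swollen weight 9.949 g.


Q = W_swollen / W_dry
Q = 9.949 / 4.27
Q = 2.33

Q = 2.33


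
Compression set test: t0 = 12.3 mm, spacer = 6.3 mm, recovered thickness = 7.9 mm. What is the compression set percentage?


CS = (t0 - recovered) / (t0 - ts) * 100
= (12.3 - 7.9) / (12.3 - 6.3) * 100
= 4.4 / 6.0 * 100
= 73.3%

73.3%


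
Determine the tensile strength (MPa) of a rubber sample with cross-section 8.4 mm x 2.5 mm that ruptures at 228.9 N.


Area = width * thickness = 8.4 * 2.5 = 21.0 mm^2
TS = force / area = 228.9 / 21.0 = 10.9 MPa

10.9 MPa


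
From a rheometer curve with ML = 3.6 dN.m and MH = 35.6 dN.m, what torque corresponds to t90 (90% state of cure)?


M90 = ML + 0.9 * (MH - ML)
M90 = 3.6 + 0.9 * (35.6 - 3.6)
M90 = 3.6 + 0.9 * 32.0
M90 = 32.4 dN.m

32.4 dN.m


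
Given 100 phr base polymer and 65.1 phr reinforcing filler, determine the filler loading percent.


Filler % = filler / (rubber + filler) * 100
= 65.1 / (100 + 65.1) * 100
= 65.1 / 165.1 * 100
= 39.43%

39.43%


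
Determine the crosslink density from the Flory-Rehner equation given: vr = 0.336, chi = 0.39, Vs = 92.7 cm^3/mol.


ln(1 - vr) = ln(1 - 0.336) = -0.4095
Numerator = -((-0.4095) + 0.336 + 0.39 * 0.336^2) = 0.0294
Denominator = 92.7 * (0.336^(1/3) - 0.336/2) = 48.8719
nu = 0.0294 / 48.8719 = 6.0247e-04 mol/cm^3

6.0247e-04 mol/cm^3


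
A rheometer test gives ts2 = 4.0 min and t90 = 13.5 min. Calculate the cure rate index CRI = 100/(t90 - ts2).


CRI = 100 / (t90 - ts2)
= 100 / (13.5 - 4.0)
= 100 / 9.5
= 10.53 min^-1

10.53 min^-1


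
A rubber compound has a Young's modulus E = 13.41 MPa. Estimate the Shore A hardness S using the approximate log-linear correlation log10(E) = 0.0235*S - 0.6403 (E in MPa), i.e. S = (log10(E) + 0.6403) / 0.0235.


log10(E) = 0.0235*S - 0.6403  =>  S = (log10(E) + 0.6403) / 0.0235
log10(13.41) = 1.127429
S = (1.127429 + 0.6403) / 0.0235 = 1.767729 / 0.0235
S = 75.2

Shore A = 75.2


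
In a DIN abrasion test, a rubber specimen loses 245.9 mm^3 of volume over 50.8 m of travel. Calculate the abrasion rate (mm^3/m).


Rate = volume_loss / distance
= 245.9 / 50.8
= 4.841 mm^3/m

4.841 mm^3/m


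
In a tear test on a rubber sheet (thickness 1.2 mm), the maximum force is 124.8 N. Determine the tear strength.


Tear strength = force / thickness
= 124.8 / 1.2
= 104.0 N/mm

104.0 N/mm


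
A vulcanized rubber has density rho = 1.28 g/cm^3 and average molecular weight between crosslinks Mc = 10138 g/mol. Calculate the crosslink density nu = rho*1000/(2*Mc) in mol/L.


nu = rho * 1000 / (2 * Mc)
nu = 1.28 * 1000 / (2 * 10138)
nu = 1280.0 / 20276
nu = 0.0631 mol/L

0.0631 mol/L


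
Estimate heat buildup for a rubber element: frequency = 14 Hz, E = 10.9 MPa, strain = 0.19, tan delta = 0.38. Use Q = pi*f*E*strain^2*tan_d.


Q = pi * f * E * strain^2 * tan_d
= pi * 14 * 10.9 * 0.19^2 * 0.38
= pi * 14 * 10.9 * 0.0361 * 0.38
= 6.5765

Q = 6.5765


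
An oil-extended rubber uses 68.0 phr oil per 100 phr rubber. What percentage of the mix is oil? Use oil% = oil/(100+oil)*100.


Oil % = oil / (100 + oil) * 100
= 68.0 / (100 + 68.0) * 100
= 68.0 / 168.0 * 100
= 40.48%

40.48%


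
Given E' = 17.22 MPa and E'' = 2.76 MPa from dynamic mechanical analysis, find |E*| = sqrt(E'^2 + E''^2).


|E*| = sqrt(E'^2 + E''^2)
= sqrt(17.22^2 + 2.76^2)
= sqrt(296.5284 + 7.6176)
= 17.44 MPa

17.44 MPa


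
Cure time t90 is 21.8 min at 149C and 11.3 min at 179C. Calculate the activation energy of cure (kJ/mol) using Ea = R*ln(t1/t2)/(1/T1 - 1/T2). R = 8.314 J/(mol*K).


T1 = 422.15 K, T2 = 452.15 K
1/T1 - 1/T2 = 1.5717e-04
ln(t1/t2) = ln(21.8/11.3) = 0.6571
Ea = 8.314 * 0.6571 / 1.5717e-04 = 34759.5663 J/mol
Ea = 34.76 kJ/mol

34.76 kJ/mol


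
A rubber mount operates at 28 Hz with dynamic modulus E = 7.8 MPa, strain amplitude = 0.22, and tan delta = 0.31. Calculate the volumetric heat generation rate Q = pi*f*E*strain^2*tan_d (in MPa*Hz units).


Q = pi * f * E * strain^2 * tan_d
= pi * 28 * 7.8 * 0.22^2 * 0.31
= pi * 28 * 7.8 * 0.0484 * 0.31
= 10.2946

Q = 10.2946


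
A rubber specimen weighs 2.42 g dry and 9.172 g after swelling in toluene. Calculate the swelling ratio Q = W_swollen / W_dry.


Q = W_swollen / W_dry
Q = 9.172 / 2.42
Q = 3.79

Q = 3.79


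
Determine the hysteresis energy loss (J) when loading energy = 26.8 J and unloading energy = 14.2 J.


Hysteresis loss = loading - unloading
= 26.8 - 14.2
= 12.6 J

12.6 J


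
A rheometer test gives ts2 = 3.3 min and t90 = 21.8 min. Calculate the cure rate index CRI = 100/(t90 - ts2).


CRI = 100 / (t90 - ts2)
= 100 / (21.8 - 3.3)
= 100 / 18.5
= 5.41 min^-1

5.41 min^-1


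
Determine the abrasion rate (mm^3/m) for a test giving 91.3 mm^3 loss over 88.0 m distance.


Rate = volume_loss / distance
= 91.3 / 88.0
= 1.037 mm^3/m

1.037 mm^3/m


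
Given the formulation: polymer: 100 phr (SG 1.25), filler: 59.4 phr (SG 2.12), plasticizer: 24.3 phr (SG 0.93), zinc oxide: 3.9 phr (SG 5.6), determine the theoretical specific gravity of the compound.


Sum of weights = 187.6
Volume contributions:
  polymer: 100/1.25 = 80.0000
  filler: 59.4/2.12 = 28.0189
  plasticizer: 24.3/0.93 = 26.1290
  zinc oxide: 3.9/5.6 = 0.6964
Sum of volumes = 134.8443
SG = 187.6 / 134.8443 = 1.391

SG = 1.391


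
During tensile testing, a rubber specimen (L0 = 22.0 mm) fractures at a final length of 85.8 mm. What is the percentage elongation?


Elongation = (Lf - L0) / L0 * 100
= (85.8 - 22.0) / 22.0 * 100
= 63.8 / 22.0 * 100
= 290.0%

290.0%


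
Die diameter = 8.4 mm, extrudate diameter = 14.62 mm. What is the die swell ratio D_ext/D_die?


Die swell ratio = D_extrudate / D_die
= 14.62 / 8.4
= 1.74

Die swell = 1.74


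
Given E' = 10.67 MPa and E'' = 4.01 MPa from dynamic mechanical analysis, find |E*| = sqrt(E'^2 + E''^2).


|E*| = sqrt(E'^2 + E''^2)
= sqrt(10.67^2 + 4.01^2)
= sqrt(113.8489 + 16.0801)
= 11.399 MPa

11.399 MPa


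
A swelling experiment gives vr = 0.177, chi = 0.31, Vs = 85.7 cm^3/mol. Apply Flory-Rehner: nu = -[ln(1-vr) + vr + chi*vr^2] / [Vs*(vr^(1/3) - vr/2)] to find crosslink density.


ln(1 - vr) = ln(1 - 0.177) = -0.1948
Numerator = -((-0.1948) + 0.177 + 0.31 * 0.177^2) = 0.0081
Denominator = 85.7 * (0.177^(1/3) - 0.177/2) = 40.5333
nu = 0.0081 / 40.5333 = 1.9952e-04 mol/cm^3

1.9952e-04 mol/cm^3


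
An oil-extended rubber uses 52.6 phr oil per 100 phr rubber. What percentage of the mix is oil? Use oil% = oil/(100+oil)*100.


Oil % = oil / (100 + oil) * 100
= 52.6 / (100 + 52.6) * 100
= 52.6 / 152.6 * 100
= 34.47%

34.47%


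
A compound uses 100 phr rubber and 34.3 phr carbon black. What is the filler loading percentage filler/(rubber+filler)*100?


Filler % = filler / (rubber + filler) * 100
= 34.3 / (100 + 34.3) * 100
= 34.3 / 134.3 * 100
= 25.54%

25.54%


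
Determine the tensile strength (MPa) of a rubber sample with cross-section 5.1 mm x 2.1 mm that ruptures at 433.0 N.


Area = width * thickness = 5.1 * 2.1 = 10.71 mm^2
TS = force / area = 433.0 / 10.71 = 40.43 MPa

40.43 MPa


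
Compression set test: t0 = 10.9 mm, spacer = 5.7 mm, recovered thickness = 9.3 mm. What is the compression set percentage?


CS = (t0 - recovered) / (t0 - ts) * 100
= (10.9 - 9.3) / (10.9 - 5.7) * 100
= 1.6 / 5.2 * 100
= 30.8%

30.8%


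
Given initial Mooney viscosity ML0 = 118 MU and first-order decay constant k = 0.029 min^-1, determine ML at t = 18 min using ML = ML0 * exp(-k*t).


ML = ML0 * exp(-k * t)
ML = 118 * exp(-0.029 * 18)
ML = 118 * 0.5933
ML = 70.01 MU

70.01 MU


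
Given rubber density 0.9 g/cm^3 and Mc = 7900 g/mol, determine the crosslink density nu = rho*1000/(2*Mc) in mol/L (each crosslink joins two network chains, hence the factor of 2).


nu = rho * 1000 / (2 * Mc)
nu = 0.9 * 1000 / (2 * 7900)
nu = 900.0 / 15800
nu = 0.0570 mol/L

0.0570 mol/L


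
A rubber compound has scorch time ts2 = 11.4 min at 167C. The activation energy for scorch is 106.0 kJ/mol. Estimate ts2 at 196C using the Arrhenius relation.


Convert temperatures: T1 = 167 + 273.15 = 440.15 K, T2 = 196 + 273.15 = 469.15 K
ts2_new = 11.4 * exp(106000 / 8.314 * (1/469.15 - 1/440.15))
1/T2 - 1/T1 = -1.4044e-04
ts2_new = 1.9 min

1.9 min


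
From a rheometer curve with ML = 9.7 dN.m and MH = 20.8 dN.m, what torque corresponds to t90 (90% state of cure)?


M90 = ML + 0.9 * (MH - ML)
M90 = 9.7 + 0.9 * (20.8 - 9.7)
M90 = 9.7 + 0.9 * 11.1
M90 = 19.69 dN.m

19.69 dN.m


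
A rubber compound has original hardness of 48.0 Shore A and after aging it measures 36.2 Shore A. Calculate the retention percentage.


Retention = aged / original * 100
= 36.2 / 48.0 * 100
= 75.4%

75.4%


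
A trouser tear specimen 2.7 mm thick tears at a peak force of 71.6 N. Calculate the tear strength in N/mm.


Tear strength = force / thickness
= 71.6 / 2.7
= 26.52 N/mm

26.52 N/mm


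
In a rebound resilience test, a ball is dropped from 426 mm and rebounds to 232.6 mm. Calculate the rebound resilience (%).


Resilience = h_rebound / h_drop * 100
= 232.6 / 426 * 100
= 54.6%

54.6%


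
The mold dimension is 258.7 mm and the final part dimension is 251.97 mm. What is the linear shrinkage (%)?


Shrinkage = (mold - part) / mold * 100
= (258.7 - 251.97) / 258.7 * 100
= 6.73 / 258.7 * 100
= 2.6%

2.6%


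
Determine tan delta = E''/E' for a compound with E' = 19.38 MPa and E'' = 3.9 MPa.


tan delta = E'' / E'
= 3.9 / 19.38
= 0.2012

tan delta = 0.2012


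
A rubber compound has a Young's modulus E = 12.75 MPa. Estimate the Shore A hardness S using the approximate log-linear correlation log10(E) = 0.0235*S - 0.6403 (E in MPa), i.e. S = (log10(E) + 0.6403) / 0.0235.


log10(E) = 0.0235*S - 0.6403  =>  S = (log10(E) + 0.6403) / 0.0235
log10(12.75) = 1.105510
S = (1.105510 + 0.6403) / 0.0235 = 1.745810 / 0.0235
S = 74.3

Shore A = 74.3


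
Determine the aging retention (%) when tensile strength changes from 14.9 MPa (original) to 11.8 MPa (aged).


Retention = aged / original * 100
= 11.8 / 14.9 * 100
= 79.2%

79.2%


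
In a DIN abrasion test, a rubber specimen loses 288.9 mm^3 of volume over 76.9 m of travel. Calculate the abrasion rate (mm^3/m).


Rate = volume_loss / distance
= 288.9 / 76.9
= 3.757 mm^3/m

3.757 mm^3/m


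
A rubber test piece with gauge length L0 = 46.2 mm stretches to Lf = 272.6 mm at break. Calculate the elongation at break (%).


Elongation = (Lf - L0) / L0 * 100
= (272.6 - 46.2) / 46.2 * 100
= 226.4 / 46.2 * 100
= 490.0%

490.0%


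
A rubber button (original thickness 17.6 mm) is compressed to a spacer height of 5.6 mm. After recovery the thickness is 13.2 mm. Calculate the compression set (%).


CS = (t0 - recovered) / (t0 - ts) * 100
= (17.6 - 13.2) / (17.6 - 5.6) * 100
= 4.4 / 12.0 * 100
= 36.7%

36.7%


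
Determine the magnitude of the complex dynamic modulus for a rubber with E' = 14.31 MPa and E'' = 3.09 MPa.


|E*| = sqrt(E'^2 + E''^2)
= sqrt(14.31^2 + 3.09^2)
= sqrt(204.7761 + 9.5481)
= 14.64 MPa

14.64 MPa


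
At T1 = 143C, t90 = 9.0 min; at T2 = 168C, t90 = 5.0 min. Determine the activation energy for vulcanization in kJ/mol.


T1 = 416.15 K, T2 = 441.15 K
1/T1 - 1/T2 = 1.3618e-04
ln(t1/t2) = ln(9.0/5.0) = 0.5878
Ea = 8.314 * 0.5878 / 1.3618e-04 = 35886.0719 J/mol
Ea = 35.89 kJ/mol

35.89 kJ/mol


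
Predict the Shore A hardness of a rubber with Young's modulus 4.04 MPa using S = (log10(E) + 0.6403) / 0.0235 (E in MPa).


log10(E) = 0.0235*S - 0.6403  =>  S = (log10(E) + 0.6403) / 0.0235
log10(4.04) = 0.606381
S = (0.606381 + 0.6403) / 0.0235 = 1.246681 / 0.0235
S = 53.1

Shore A = 53.1


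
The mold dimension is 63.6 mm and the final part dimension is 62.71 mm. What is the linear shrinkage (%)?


Shrinkage = (mold - part) / mold * 100
= (63.6 - 62.71) / 63.6 * 100
= 0.89 / 63.6 * 100
= 1.4%

1.4%


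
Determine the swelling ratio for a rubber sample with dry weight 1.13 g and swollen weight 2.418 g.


Q = W_swollen / W_dry
Q = 2.418 / 1.13
Q = 2.14

Q = 2.14


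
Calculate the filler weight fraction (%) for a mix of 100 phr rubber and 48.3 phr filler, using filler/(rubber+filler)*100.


Filler % = filler / (rubber + filler) * 100
= 48.3 / (100 + 48.3) * 100
= 48.3 / 148.3 * 100
= 32.57%

32.57%


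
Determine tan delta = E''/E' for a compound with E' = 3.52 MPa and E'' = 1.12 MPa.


tan delta = E'' / E'
= 1.12 / 3.52
= 0.3182

tan delta = 0.3182


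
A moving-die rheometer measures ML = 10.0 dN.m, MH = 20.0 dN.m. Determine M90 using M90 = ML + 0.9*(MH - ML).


M90 = ML + 0.9 * (MH - ML)
M90 = 10.0 + 0.9 * (20.0 - 10.0)
M90 = 10.0 + 0.9 * 10.0
M90 = 19.0 dN.m

19.0 dN.m


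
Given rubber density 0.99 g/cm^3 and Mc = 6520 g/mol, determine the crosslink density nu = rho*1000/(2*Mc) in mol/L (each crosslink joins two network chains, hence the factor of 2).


nu = rho * 1000 / (2 * Mc)
nu = 0.99 * 1000 / (2 * 6520)
nu = 990.0 / 13040
nu = 0.0759 mol/L

0.0759 mol/L


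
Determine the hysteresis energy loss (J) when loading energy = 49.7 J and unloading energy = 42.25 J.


Hysteresis loss = loading - unloading
= 49.7 - 42.25
= 7.45 J

7.45 J


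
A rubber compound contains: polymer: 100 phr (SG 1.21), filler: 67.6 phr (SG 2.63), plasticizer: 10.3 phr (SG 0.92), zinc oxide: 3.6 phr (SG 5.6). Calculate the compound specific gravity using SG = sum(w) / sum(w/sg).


Sum of weights = 181.5
Volume contributions:
  polymer: 100/1.21 = 82.6446
  filler: 67.6/2.63 = 25.7034
  plasticizer: 10.3/0.92 = 11.1957
  zinc oxide: 3.6/5.6 = 0.6429
Sum of volumes = 120.1866
SG = 181.5 / 120.1866 = 1.51

SG = 1.51


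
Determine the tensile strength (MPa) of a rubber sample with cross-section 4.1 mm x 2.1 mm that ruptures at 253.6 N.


Area = width * thickness = 4.1 * 2.1 = 8.61 mm^2
TS = force / area = 253.6 / 8.61 = 29.45 MPa

29.45 MPa


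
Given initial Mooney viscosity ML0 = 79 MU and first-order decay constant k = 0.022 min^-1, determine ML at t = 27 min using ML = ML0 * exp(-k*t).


ML = ML0 * exp(-k * t)
ML = 79 * exp(-0.022 * 27)
ML = 79 * 0.5521
ML = 43.62 MU

43.62 MU


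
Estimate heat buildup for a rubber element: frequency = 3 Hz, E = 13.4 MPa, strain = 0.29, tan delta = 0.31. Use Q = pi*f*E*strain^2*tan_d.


Q = pi * f * E * strain^2 * tan_d
= pi * 3 * 13.4 * 0.29^2 * 0.31
= pi * 3 * 13.4 * 0.0841 * 0.31
= 3.2926

Q = 3.2926


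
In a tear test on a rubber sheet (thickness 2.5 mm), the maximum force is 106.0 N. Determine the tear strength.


Tear strength = force / thickness
= 106.0 / 2.5
= 42.4 N/mm

42.4 N/mm


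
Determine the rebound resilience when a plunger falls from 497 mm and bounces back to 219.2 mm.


Resilience = h_rebound / h_drop * 100
= 219.2 / 497 * 100
= 44.1%

44.1%


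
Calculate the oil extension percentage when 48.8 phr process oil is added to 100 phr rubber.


Oil % = oil / (100 + oil) * 100
= 48.8 / (100 + 48.8) * 100
= 48.8 / 148.8 * 100
= 32.8%

32.8%


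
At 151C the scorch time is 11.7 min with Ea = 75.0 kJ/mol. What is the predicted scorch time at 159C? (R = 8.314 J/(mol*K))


Convert temperatures: T1 = 151 + 273.15 = 424.15 K, T2 = 159 + 273.15 = 432.15 K
ts2_new = 11.7 * exp(75000 / 8.314 * (1/432.15 - 1/424.15))
1/T2 - 1/T1 = -4.3645e-05
ts2_new = 7.89 min

7.89 min


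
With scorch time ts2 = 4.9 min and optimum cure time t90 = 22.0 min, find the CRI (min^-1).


CRI = 100 / (t90 - ts2)
= 100 / (22.0 - 4.9)
= 100 / 17.1
= 5.85 min^-1

5.85 min^-1


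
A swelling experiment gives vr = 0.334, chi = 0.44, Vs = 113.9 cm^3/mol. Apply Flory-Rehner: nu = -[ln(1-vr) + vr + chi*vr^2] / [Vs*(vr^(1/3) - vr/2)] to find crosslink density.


ln(1 - vr) = ln(1 - 0.334) = -0.4065
Numerator = -((-0.4065) + 0.334 + 0.44 * 0.334^2) = 0.0234
Denominator = 113.9 * (0.334^(1/3) - 0.334/2) = 60.0052
nu = 0.0234 / 60.0052 = 3.8965e-04 mol/cm^3

3.8965e-04 mol/cm^3


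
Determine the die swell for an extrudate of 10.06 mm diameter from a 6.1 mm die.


Die swell ratio = D_extrudate / D_die
= 10.06 / 6.1
= 1.649

Die swell = 1.649


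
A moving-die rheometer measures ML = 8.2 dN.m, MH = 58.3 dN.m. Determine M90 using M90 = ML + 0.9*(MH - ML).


M90 = ML + 0.9 * (MH - ML)
M90 = 8.2 + 0.9 * (58.3 - 8.2)
M90 = 8.2 + 0.9 * 50.1
M90 = 53.29 dN.m

53.29 dN.m


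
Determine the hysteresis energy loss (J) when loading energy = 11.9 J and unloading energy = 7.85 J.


Hysteresis loss = loading - unloading
= 11.9 - 7.85
= 4.05 J

4.05 J


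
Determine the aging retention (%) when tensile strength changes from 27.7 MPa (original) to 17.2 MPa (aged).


Retention = aged / original * 100
= 17.2 / 27.7 * 100
= 62.1%

62.1%


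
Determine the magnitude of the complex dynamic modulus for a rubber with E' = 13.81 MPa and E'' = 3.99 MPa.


|E*| = sqrt(E'^2 + E''^2)
= sqrt(13.81^2 + 3.99^2)
= sqrt(190.7161 + 15.9201)
= 14.375 MPa

14.375 MPa


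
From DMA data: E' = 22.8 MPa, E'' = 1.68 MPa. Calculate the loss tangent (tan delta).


tan delta = E'' / E'
= 1.68 / 22.8
= 0.0737

tan delta = 0.0737


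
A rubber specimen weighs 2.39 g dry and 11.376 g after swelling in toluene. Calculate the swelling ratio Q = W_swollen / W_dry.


Q = W_swollen / W_dry
Q = 11.376 / 2.39
Q = 4.76

Q = 4.76


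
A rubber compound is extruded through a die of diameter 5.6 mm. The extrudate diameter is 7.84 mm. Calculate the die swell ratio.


Die swell ratio = D_extrudate / D_die
= 7.84 / 5.6
= 1.4

Die swell = 1.4


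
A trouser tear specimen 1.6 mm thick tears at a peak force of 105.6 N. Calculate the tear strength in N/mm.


Tear strength = force / thickness
= 105.6 / 1.6
= 66.0 N/mm

66.0 N/mm


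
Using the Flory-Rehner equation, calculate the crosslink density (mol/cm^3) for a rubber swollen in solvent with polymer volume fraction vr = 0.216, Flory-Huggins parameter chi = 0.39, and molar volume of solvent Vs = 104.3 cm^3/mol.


ln(1 - vr) = ln(1 - 0.216) = -0.2433
Numerator = -((-0.2433) + 0.216 + 0.39 * 0.216^2) = 0.0092
Denominator = 104.3 * (0.216^(1/3) - 0.216/2) = 51.3156
nu = 0.0092 / 51.3156 = 1.7832e-04 mol/cm^3

1.7832e-04 mol/cm^3


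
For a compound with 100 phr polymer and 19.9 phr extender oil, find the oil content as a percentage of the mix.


Oil % = oil / (100 + oil) * 100
= 19.9 / (100 + 19.9) * 100
= 19.9 / 119.9 * 100
= 16.6%

16.6%


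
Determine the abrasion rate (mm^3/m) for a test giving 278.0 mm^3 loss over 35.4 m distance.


Rate = volume_loss / distance
= 278.0 / 35.4
= 7.853 mm^3/m

7.853 mm^3/m


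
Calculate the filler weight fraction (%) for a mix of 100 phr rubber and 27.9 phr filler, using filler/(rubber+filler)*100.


Filler % = filler / (rubber + filler) * 100
= 27.9 / (100 + 27.9) * 100
= 27.9 / 127.9 * 100
= 21.81%

21.81%


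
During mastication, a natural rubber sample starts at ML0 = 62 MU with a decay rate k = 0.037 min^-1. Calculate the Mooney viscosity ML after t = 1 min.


ML = ML0 * exp(-k * t)
ML = 62 * exp(-0.037 * 1)
ML = 62 * 0.9637
ML = 59.75 MU

59.75 MU


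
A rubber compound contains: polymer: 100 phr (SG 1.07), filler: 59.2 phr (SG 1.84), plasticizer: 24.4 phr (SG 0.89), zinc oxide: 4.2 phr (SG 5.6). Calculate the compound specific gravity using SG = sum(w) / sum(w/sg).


Sum of weights = 187.8
Volume contributions:
  polymer: 100/1.07 = 93.4579
  filler: 59.2/1.84 = 32.1739
  plasticizer: 24.4/0.89 = 27.4157
  zinc oxide: 4.2/5.6 = 0.7500
Sum of volumes = 153.7976
SG = 187.8 / 153.7976 = 1.221

SG = 1.221


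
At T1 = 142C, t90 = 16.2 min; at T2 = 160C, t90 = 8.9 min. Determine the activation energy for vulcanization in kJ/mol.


T1 = 415.15 K, T2 = 433.15 K
1/T1 - 1/T2 = 1.0010e-04
ln(t1/t2) = ln(16.2/8.9) = 0.5990
Ea = 8.314 * 0.5990 / 1.0010e-04 = 49748.3489 J/mol
Ea = 49.75 kJ/mol

49.75 kJ/mol


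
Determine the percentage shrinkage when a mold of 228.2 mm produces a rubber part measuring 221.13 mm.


Shrinkage = (mold - part) / mold * 100
= (228.2 - 221.13) / 228.2 * 100
= 7.07 / 228.2 * 100
= 3.1%

3.1%


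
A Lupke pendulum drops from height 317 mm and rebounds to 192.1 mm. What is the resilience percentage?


Resilience = h_rebound / h_drop * 100
= 192.1 / 317 * 100
= 60.6%

60.6%


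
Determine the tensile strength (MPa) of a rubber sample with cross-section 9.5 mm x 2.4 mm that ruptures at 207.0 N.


Area = width * thickness = 9.5 * 2.4 = 22.8 mm^2
TS = force / area = 207.0 / 22.8 = 9.08 MPa

9.08 MPa


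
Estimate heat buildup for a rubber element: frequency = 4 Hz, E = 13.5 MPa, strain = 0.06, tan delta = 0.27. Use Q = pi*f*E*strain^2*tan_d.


Q = pi * f * E * strain^2 * tan_d
= pi * 4 * 13.5 * 0.06^2 * 0.27
= pi * 4 * 13.5 * 0.0036 * 0.27
= 0.1649

Q = 0.1649


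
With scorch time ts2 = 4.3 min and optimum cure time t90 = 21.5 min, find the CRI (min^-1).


CRI = 100 / (t90 - ts2)
= 100 / (21.5 - 4.3)
= 100 / 17.2
= 5.81 min^-1

5.81 min^-1


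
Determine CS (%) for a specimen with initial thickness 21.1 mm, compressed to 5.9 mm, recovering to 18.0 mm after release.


CS = (t0 - recovered) / (t0 - ts) * 100
= (21.1 - 18.0) / (21.1 - 5.9) * 100
= 3.1 / 15.2 * 100
= 20.4%

20.4%


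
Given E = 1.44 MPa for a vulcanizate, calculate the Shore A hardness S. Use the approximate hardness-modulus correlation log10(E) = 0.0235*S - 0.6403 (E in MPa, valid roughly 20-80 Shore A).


log10(E) = 0.0235*S - 0.6403  =>  S = (log10(E) + 0.6403) / 0.0235
log10(1.44) = 0.158362
S = (0.158362 + 0.6403) / 0.0235 = 0.798662 / 0.0235
S = 34.0

Shore A = 34.0


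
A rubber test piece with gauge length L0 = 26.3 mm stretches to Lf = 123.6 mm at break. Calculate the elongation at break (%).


Elongation = (Lf - L0) / L0 * 100
= (123.6 - 26.3) / 26.3 * 100
= 97.3 / 26.3 * 100
= 370.0%

370.0%


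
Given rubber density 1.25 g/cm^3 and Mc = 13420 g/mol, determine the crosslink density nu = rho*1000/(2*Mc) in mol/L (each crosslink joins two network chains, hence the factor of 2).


nu = rho * 1000 / (2 * Mc)
nu = 1.25 * 1000 / (2 * 13420)
nu = 1250.0 / 26840
nu = 0.0466 mol/L

0.0466 mol/L


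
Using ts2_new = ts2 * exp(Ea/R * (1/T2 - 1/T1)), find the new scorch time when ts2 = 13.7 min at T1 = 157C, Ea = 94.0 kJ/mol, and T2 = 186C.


Convert temperatures: T1 = 157 + 273.15 = 430.15 K, T2 = 186 + 273.15 = 459.15 K
ts2_new = 13.7 * exp(94000 / 8.314 * (1/459.15 - 1/430.15))
1/T2 - 1/T1 = -1.4683e-04
ts2_new = 2.6 min

2.6 min


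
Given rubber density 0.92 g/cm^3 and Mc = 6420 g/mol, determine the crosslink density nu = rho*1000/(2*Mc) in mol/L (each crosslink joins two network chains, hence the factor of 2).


nu = rho * 1000 / (2 * Mc)
nu = 0.92 * 1000 / (2 * 6420)
nu = 920.0 / 12840
nu = 0.0717 mol/L

0.0717 mol/L


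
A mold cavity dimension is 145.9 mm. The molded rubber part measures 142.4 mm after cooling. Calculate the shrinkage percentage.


Shrinkage = (mold - part) / mold * 100
= (145.9 - 142.4) / 145.9 * 100
= 3.5 / 145.9 * 100
= 2.4%

2.4%


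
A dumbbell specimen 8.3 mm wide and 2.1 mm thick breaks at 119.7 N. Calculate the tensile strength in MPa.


Area = width * thickness = 8.3 * 2.1 = 17.43 mm^2
TS = force / area = 119.7 / 17.43 = 6.87 MPa

6.87 MPa


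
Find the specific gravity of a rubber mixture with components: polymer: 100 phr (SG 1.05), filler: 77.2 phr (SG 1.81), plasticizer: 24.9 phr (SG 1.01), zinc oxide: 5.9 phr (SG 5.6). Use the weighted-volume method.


Sum of weights = 208.0
Volume contributions:
  polymer: 100/1.05 = 95.2381
  filler: 77.2/1.81 = 42.6519
  plasticizer: 24.9/1.01 = 24.6535
  zinc oxide: 5.9/5.6 = 1.0536
Sum of volumes = 163.5971
SG = 208.0 / 163.5971 = 1.271

SG = 1.271


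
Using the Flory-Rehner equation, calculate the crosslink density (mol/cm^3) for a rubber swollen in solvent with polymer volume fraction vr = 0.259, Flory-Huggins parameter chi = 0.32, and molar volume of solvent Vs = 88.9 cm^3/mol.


ln(1 - vr) = ln(1 - 0.259) = -0.2998
Numerator = -((-0.2998) + 0.259 + 0.32 * 0.259^2) = 0.0193
Denominator = 88.9 * (0.259^(1/3) - 0.259/2) = 45.1551
nu = 0.0193 / 45.1551 = 4.2717e-04 mol/cm^3

4.2717e-04 mol/cm^3


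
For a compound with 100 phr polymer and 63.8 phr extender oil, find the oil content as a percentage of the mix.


Oil % = oil / (100 + oil) * 100
= 63.8 / (100 + 63.8) * 100
= 63.8 / 163.8 * 100
= 38.95%

38.95%


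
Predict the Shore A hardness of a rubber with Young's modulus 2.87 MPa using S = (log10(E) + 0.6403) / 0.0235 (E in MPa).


log10(E) = 0.0235*S - 0.6403  =>  S = (log10(E) + 0.6403) / 0.0235
log10(2.87) = 0.457882
S = (0.457882 + 0.6403) / 0.0235 = 1.098182 / 0.0235
S = 46.7

Shore A = 46.7


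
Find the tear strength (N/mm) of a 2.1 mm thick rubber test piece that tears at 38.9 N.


Tear strength = force / thickness
= 38.9 / 2.1
= 18.52 N/mm

18.52 N/mm


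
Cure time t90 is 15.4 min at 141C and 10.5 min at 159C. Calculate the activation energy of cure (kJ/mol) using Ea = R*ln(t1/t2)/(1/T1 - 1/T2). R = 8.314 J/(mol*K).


T1 = 414.15 K, T2 = 432.15 K
1/T1 - 1/T2 = 1.0057e-04
ln(t1/t2) = ln(15.4/10.5) = 0.3830
Ea = 8.314 * 0.3830 / 1.0057e-04 = 31660.6398 J/mol
Ea = 31.66 kJ/mol

31.66 kJ/mol


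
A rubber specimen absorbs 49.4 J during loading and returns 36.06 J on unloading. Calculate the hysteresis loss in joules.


Hysteresis loss = loading - unloading
= 49.4 - 36.06
= 13.34 J

13.34 J


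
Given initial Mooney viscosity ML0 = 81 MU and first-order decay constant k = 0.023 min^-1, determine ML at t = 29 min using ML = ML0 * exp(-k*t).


ML = ML0 * exp(-k * t)
ML = 81 * exp(-0.023 * 29)
ML = 81 * 0.5132
ML = 41.57 MU

41.57 MU


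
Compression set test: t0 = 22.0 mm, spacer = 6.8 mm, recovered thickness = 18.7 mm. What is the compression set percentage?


CS = (t0 - recovered) / (t0 - ts) * 100
= (22.0 - 18.7) / (22.0 - 6.8) * 100
= 3.3 / 15.2 * 100
= 21.7%

21.7%


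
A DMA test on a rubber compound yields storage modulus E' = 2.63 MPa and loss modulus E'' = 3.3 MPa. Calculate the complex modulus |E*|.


|E*| = sqrt(E'^2 + E''^2)
= sqrt(2.63^2 + 3.3^2)
= sqrt(6.9169 + 10.8900)
= 4.22 MPa

4.22 MPa


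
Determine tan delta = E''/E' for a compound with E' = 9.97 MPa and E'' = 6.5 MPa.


tan delta = E'' / E'
= 6.5 / 9.97
= 0.652

tan delta = 0.652


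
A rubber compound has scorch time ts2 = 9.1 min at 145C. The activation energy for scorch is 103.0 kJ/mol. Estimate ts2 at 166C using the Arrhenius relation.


Convert temperatures: T1 = 145 + 273.15 = 418.15 K, T2 = 166 + 273.15 = 439.15 K
ts2_new = 9.1 * exp(103000 / 8.314 * (1/439.15 - 1/418.15))
1/T2 - 1/T1 = -1.1436e-04
ts2_new = 2.21 min

2.21 min


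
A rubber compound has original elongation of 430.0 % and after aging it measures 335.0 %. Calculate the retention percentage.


Retention = aged / original * 100
= 335.0 / 430.0 * 100
= 77.9%

77.9%


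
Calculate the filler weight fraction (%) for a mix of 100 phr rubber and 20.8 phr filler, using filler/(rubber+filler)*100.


Filler % = filler / (rubber + filler) * 100
= 20.8 / (100 + 20.8) * 100
= 20.8 / 120.8 * 100
= 17.22%

17.22%


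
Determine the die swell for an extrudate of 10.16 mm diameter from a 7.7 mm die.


Die swell ratio = D_extrudate / D_die
= 10.16 / 7.7
= 1.319

Die swell = 1.319


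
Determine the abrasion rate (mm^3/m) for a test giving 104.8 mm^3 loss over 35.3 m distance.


Rate = volume_loss / distance
= 104.8 / 35.3
= 2.969 mm^3/m

2.969 mm^3/m


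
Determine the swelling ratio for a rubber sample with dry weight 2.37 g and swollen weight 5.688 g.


Q = W_swollen / W_dry
Q = 5.688 / 2.37
Q = 2.4

Q = 2.4


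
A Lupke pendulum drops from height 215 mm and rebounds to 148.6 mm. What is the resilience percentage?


Resilience = h_rebound / h_drop * 100
= 148.6 / 215 * 100
= 69.1%

69.1%


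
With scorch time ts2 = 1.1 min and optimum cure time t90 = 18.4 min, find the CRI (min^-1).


CRI = 100 / (t90 - ts2)
= 100 / (18.4 - 1.1)
= 100 / 17.3
= 5.78 min^-1

5.78 min^-1


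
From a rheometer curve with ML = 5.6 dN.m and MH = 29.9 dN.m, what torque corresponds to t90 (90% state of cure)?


M90 = ML + 0.9 * (MH - ML)
M90 = 5.6 + 0.9 * (29.9 - 5.6)
M90 = 5.6 + 0.9 * 24.3
M90 = 27.47 dN.m

27.47 dN.m


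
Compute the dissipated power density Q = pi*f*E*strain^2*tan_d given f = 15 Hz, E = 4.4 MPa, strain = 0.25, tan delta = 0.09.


Q = pi * f * E * strain^2 * tan_d
= pi * 15 * 4.4 * 0.25^2 * 0.09
= pi * 15 * 4.4 * 0.0625 * 0.09
= 1.1663

Q = 1.1663


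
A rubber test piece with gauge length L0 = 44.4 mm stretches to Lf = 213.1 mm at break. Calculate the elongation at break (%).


Elongation = (Lf - L0) / L0 * 100
= (213.1 - 44.4) / 44.4 * 100
= 168.7 / 44.4 * 100
= 380.0%

380.0%


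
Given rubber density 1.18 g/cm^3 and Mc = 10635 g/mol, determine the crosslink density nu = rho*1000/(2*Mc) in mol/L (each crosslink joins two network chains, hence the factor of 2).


nu = rho * 1000 / (2 * Mc)
nu = 1.18 * 1000 / (2 * 10635)
nu = 1180.0 / 21270
nu = 0.0555 mol/L

0.0555 mol/L


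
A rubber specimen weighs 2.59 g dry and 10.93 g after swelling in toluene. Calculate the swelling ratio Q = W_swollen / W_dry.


Q = W_swollen / W_dry
Q = 10.93 / 2.59
Q = 4.22

Q = 4.22


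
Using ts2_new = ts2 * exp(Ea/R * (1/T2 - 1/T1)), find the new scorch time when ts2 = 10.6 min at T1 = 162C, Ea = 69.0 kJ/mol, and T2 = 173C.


Convert temperatures: T1 = 162 + 273.15 = 435.15 K, T2 = 173 + 273.15 = 446.15 K
ts2_new = 10.6 * exp(69000 / 8.314 * (1/446.15 - 1/435.15))
1/T2 - 1/T1 = -5.6660e-05
ts2_new = 6.62 min

6.62 min


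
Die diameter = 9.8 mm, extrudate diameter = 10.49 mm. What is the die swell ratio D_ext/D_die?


Die swell ratio = D_extrudate / D_die
= 10.49 / 9.8
= 1.07

Die swell = 1.07


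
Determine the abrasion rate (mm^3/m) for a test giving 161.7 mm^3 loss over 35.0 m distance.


Rate = volume_loss / distance
= 161.7 / 35.0
= 4.62 mm^3/m

4.62 mm^3/m


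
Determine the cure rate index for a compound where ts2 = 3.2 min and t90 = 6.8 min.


CRI = 100 / (t90 - ts2)
= 100 / (6.8 - 3.2)
= 100 / 3.6
= 27.78 min^-1

27.78 min^-1


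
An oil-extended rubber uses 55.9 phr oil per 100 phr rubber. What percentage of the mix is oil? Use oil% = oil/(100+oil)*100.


Oil % = oil / (100 + oil) * 100
= 55.9 / (100 + 55.9) * 100
= 55.9 / 155.9 * 100
= 35.86%

35.86%


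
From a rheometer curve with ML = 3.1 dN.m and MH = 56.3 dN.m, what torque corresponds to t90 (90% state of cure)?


M90 = ML + 0.9 * (MH - ML)
M90 = 3.1 + 0.9 * (56.3 - 3.1)
M90 = 3.1 + 0.9 * 53.2
M90 = 50.98 dN.m

50.98 dN.m


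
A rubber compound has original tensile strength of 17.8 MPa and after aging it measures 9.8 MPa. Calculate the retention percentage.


Retention = aged / original * 100
= 9.8 / 17.8 * 100
= 55.1%

55.1%


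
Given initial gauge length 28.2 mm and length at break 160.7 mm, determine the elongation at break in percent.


Elongation = (Lf - L0) / L0 * 100
= (160.7 - 28.2) / 28.2 * 100
= 132.5 / 28.2 * 100
= 469.9%

469.9%


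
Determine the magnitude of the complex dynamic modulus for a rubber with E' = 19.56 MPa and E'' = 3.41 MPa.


|E*| = sqrt(E'^2 + E''^2)
= sqrt(19.56^2 + 3.41^2)
= sqrt(382.5936 + 11.6281)
= 19.855 MPa

19.855 MPa


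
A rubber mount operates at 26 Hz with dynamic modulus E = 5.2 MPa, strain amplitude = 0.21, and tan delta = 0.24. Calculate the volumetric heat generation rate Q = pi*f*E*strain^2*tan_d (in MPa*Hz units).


Q = pi * f * E * strain^2 * tan_d
= pi * 26 * 5.2 * 0.21^2 * 0.24
= pi * 26 * 5.2 * 0.0441 * 0.24
= 4.4955

Q = 4.4955


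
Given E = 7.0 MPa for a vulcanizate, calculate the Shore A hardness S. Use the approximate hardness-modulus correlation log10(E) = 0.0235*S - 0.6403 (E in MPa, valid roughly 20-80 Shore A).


log10(E) = 0.0235*S - 0.6403  =>  S = (log10(E) + 0.6403) / 0.0235
log10(7.0) = 0.845098
S = (0.845098 + 0.6403) / 0.0235 = 1.485398 / 0.0235
S = 63.2

Shore A = 63.2


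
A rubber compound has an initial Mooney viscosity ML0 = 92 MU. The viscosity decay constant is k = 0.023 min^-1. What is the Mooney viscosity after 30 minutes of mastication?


ML = ML0 * exp(-k * t)
ML = 92 * exp(-0.023 * 30)
ML = 92 * 0.5016
ML = 46.14 MU

46.14 MU


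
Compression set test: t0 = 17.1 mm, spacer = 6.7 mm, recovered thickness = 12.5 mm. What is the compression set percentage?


CS = (t0 - recovered) / (t0 - ts) * 100
= (17.1 - 12.5) / (17.1 - 6.7) * 100
= 4.6 / 10.4 * 100
= 44.2%

44.2%


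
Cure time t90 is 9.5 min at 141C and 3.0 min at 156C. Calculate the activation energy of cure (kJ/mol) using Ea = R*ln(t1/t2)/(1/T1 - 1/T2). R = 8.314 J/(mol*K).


T1 = 414.15 K, T2 = 429.15 K
1/T1 - 1/T2 = 8.4397e-05
ln(t1/t2) = ln(9.5/3.0) = 1.1527
Ea = 8.314 * 1.1527 / 8.4397e-05 = 113551.8246 J/mol
Ea = 113.55 kJ/mol

113.55 kJ/mol


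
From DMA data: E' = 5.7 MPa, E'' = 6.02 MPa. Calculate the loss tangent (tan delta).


tan delta = E'' / E'
= 6.02 / 5.7
= 1.0561

tan delta = 1.0561


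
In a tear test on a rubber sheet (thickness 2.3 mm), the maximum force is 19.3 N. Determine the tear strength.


Tear strength = force / thickness
= 19.3 / 2.3
= 8.39 N/mm

8.39 N/mm


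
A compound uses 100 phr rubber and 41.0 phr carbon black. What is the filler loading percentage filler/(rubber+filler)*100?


Filler % = filler / (rubber + filler) * 100
= 41.0 / (100 + 41.0) * 100
= 41.0 / 141.0 * 100
= 29.08%

29.08%


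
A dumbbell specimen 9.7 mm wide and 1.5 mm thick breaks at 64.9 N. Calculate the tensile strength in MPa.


Area = width * thickness = 9.7 * 1.5 = 14.55 mm^2
TS = force / area = 64.9 / 14.55 = 4.46 MPa

4.46 MPa


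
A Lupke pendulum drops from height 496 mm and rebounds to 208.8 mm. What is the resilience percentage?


Resilience = h_rebound / h_drop * 100
= 208.8 / 496 * 100
= 42.1%

42.1%


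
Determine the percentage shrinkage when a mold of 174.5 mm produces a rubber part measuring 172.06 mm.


Shrinkage = (mold - part) / mold * 100
= (174.5 - 172.06) / 174.5 * 100
= 2.44 / 174.5 * 100
= 1.4%

1.4%


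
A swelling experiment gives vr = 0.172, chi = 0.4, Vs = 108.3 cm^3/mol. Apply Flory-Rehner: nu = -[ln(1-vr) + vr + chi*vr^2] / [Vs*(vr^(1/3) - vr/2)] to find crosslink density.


ln(1 - vr) = ln(1 - 0.172) = -0.1887
Numerator = -((-0.1887) + 0.172 + 0.4 * 0.172^2) = 0.0049
Denominator = 108.3 * (0.172^(1/3) - 0.172/2) = 50.9151
nu = 0.0049 / 50.9151 = 9.6406e-05 mol/cm^3

9.6406e-05 mol/cm^3


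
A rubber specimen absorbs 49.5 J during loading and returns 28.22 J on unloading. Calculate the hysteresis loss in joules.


Hysteresis loss = loading - unloading
= 49.5 - 28.22
= 21.28 J

21.28 J


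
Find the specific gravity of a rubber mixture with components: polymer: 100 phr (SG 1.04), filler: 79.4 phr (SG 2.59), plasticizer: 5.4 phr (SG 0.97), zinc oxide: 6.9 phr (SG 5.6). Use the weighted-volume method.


Sum of weights = 191.7
Volume contributions:
  polymer: 100/1.04 = 96.1538
  filler: 79.4/2.59 = 30.6564
  plasticizer: 5.4/0.97 = 5.5670
  zinc oxide: 6.9/5.6 = 1.2321
Sum of volumes = 133.6094
SG = 191.7 / 133.6094 = 1.435

SG = 1.435


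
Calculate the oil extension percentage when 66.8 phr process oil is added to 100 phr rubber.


Oil % = oil / (100 + oil) * 100
= 66.8 / (100 + 66.8) * 100
= 66.8 / 166.8 * 100
= 40.05%

40.05%


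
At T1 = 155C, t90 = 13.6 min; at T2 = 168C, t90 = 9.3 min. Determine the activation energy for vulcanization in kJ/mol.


T1 = 428.15 K, T2 = 441.15 K
1/T1 - 1/T2 = 6.8827e-05
ln(t1/t2) = ln(13.6/9.3) = 0.3801
Ea = 8.314 * 0.3801 / 6.8827e-05 = 45908.7850 J/mol
Ea = 45.91 kJ/mol

45.91 kJ/mol


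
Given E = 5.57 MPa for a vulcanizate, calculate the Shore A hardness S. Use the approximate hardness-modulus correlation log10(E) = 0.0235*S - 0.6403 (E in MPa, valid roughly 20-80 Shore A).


log10(E) = 0.0235*S - 0.6403  =>  S = (log10(E) + 0.6403) / 0.0235
log10(5.57) = 0.745855
S = (0.745855 + 0.6403) / 0.0235 = 1.386155 / 0.0235
S = 59.0

Shore A = 59.0


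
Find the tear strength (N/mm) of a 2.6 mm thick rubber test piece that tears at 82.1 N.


Tear strength = force / thickness
= 82.1 / 2.6
= 31.58 N/mm

31.58 N/mm


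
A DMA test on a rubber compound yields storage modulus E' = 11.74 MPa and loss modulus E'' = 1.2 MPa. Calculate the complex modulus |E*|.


|E*| = sqrt(E'^2 + E''^2)
= sqrt(11.74^2 + 1.2^2)
= sqrt(137.8276 + 1.4400)
= 11.801 MPa

11.801 MPa


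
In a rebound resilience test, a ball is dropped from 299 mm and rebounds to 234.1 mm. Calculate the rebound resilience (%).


Resilience = h_rebound / h_drop * 100
= 234.1 / 299 * 100
= 78.3%

78.3%


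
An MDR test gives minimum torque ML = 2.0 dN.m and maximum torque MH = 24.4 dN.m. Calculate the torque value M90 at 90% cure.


M90 = ML + 0.9 * (MH - ML)
M90 = 2.0 + 0.9 * (24.4 - 2.0)
M90 = 2.0 + 0.9 * 22.4
M90 = 22.16 dN.m

22.16 dN.m


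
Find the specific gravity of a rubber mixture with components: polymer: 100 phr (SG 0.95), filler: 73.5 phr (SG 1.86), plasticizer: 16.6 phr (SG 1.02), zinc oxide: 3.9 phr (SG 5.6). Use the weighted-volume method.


Sum of weights = 194.0
Volume contributions:
  polymer: 100/0.95 = 105.2632
  filler: 73.5/1.86 = 39.5161
  plasticizer: 16.6/1.02 = 16.2745
  zinc oxide: 3.9/5.6 = 0.6964
Sum of volumes = 161.7502
SG = 194.0 / 161.7502 = 1.199

SG = 1.199


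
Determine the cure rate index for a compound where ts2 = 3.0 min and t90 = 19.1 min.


CRI = 100 / (t90 - ts2)
= 100 / (19.1 - 3.0)
= 100 / 16.1
= 6.21 min^-1

6.21 min^-1


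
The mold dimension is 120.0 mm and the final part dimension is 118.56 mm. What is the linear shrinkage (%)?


Shrinkage = (mold - part) / mold * 100
= (120.0 - 118.56) / 120.0 * 100
= 1.44 / 120.0 * 100
= 1.2%

1.2%


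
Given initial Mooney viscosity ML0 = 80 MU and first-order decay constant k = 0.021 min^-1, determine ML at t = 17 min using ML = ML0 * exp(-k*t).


ML = ML0 * exp(-k * t)
ML = 80 * exp(-0.021 * 17)
ML = 80 * 0.6998
ML = 55.98 MU

55.98 MU


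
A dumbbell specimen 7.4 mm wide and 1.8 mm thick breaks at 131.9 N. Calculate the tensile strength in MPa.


Area = width * thickness = 7.4 * 1.8 = 13.32 mm^2
TS = force / area = 131.9 / 13.32 = 9.9 MPa

9.9 MPa


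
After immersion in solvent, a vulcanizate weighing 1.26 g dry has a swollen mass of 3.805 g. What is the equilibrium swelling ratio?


Q = W_swollen / W_dry
Q = 3.805 / 1.26
Q = 3.02

Q = 3.02
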